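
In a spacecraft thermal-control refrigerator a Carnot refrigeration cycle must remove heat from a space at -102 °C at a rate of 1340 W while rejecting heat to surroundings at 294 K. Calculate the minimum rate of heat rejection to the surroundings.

T_C = -102 °C → -102 + 273.15 = 171.15 K.
For a reversible cycle Q_H/Q_C = T_H/T_C, so Q_H = Q_C·T_H/T_C = 1340 × 294.00/171.15 = 2300 W.

Q̇_H ≈ 2300 W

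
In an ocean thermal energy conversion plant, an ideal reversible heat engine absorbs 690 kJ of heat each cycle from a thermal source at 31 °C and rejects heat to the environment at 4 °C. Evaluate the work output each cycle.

W ≈ 61.3 kJ

T_H = 31 °C → 31 + 273.15 = 304.15 K.
T_C = 4 °C → 4 + 273.15 = 277.15 K.
Since the cycle is reversible, η = 1 − T_C/T_H = 1 − 277.15/304.15 = 0.0888.
W = η·Q_H = 0.0888 × 690 = 61.3 kJ.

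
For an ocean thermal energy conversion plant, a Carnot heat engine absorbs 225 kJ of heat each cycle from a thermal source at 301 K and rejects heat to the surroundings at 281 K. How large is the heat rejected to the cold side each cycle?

Q_C ≈ 210 kJ

Carnot efficiency: η = 1 − T_C/T_H = 1 − 281.00/301.00 = 0.0664.
For a reversible cycle Q_C/Q_H = T_C/T_H, so Q_C = 225 × 281.00/301.00 = 210 kJ.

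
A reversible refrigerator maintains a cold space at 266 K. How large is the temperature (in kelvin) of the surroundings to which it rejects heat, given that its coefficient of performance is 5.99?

COP_R = T_C/(T_H − T_C) ⇒ T_H = T_C·(1 + 1/COP_R) = 266.00 × (1 + 1/5.99) = 310 K.

T_H ≈ 310 K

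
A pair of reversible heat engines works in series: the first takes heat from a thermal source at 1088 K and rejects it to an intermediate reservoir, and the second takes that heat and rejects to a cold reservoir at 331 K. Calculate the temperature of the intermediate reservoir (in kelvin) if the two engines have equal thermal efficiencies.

T_m ≈ 600 K

Equal efficiencies require 1 − T_m/T_H = 1 − T_C/T_m, i.e. T_m/T_H = T_C/T_m, so T_m = √(T_H·T_C) = √(1088.00 × 331.00) = 600 K.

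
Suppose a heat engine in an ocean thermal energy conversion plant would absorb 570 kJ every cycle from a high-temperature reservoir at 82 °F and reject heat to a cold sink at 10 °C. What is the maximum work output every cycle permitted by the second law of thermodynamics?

W_max ≈ 33.7 kJ

T_H = 82 °F → (82 − 32) × 5/9 = 27.78 °C = 300.93 K.
T_C = 10 °C → 10 + 273.15 = 283.15 K.
The second-law ceiling is the Carnot efficiency, η_max = 1 − T_C/T_H = 1 − 283.15/300.93 = 0.0591.
W_max = η_max · Q_H = 0.0591 × 570 = 33.7 kJ.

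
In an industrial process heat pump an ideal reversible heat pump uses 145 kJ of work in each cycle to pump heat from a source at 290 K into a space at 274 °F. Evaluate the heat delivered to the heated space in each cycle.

Q_H ≈ 503 kJ

T_H = 274 °F → (274 − 32) × 5/9 = 134.44 °C = 407.59 K.
For a reversible heat pump, COP_HP = T_H/(T_H − T_C) = 407.59/117.59 = 3.4661.
Q_H = COP_HP · W = 3.4661 × 145 = 503 kJ.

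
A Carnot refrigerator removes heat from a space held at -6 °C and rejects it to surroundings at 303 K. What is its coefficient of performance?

T_C = -6 °C → -6 + 273.15 = 267.15 K.
The reversible coefficient of performance is COP_R = T_C/(T_H − T_C) = 267.15/(303.00 − 267.15) = 7.45.

COP_R ≈ 7.45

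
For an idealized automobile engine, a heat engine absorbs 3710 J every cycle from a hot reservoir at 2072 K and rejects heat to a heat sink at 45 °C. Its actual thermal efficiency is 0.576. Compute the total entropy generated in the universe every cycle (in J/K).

T_C = 45 °C → 45 + 273.15 = 318.15 K.
W = η·Q_H = 0.576 × 3710 = 2137 J, so Q_C = Q_H − W = 1573 J.
Entropy balance on the reservoirs: −Q_H/T_H = -1.791 J/K, +Q_C/T_C = 4.944 J/K.
ΔS_univ = −Q_H/T_H + Q_C/T_C = 3.15 J/K (> 0, since η = 0.576 < η_Carnot = 0.846).

ΔS_univ ≈ 3.15 J/K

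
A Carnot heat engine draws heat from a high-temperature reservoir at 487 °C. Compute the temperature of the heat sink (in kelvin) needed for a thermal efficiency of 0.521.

T_C ≈ 364 K

T_H = 487 °C → 487 + 273.15 = 760.15 K.
From η = 1 − T_C/T_H, T_C = T_H·(1 − η) = 760.15 × (1 − 0.521) = 364 K.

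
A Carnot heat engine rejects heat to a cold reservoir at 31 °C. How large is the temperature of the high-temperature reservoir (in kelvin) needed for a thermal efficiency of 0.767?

T_H ≈ 1310 K

T_C = 31 °C → 31 + 273.15 = 304.15 K.
From η = 1 − T_C/T_H, solving for T_H gives T_H = T_C/(1 − η) = 304.15/(1 − 0.767) = 1310 K.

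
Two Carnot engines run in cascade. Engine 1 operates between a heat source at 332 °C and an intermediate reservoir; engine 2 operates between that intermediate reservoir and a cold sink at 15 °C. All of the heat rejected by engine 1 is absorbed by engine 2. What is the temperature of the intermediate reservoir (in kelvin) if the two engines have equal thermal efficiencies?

T_m ≈ 417.6 K

T_H = 332 °C → 332 + 273.15 = 605.15 K.
T_C = 15 °C → 15 + 273.15 = 288.15 K.
Equal efficiencies require 1 − T_m/T_H = 1 − T_C/T_m, i.e. T_m/T_H = T_C/T_m, so T_m = √(T_H·T_C) = √(605.15 × 288.15) = 417.6 K.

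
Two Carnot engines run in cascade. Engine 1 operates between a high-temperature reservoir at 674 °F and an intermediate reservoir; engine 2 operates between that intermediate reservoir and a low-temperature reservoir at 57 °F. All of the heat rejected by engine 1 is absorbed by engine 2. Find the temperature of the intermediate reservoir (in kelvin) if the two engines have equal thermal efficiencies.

T_m ≈ 425.2 K

T_H = 674 °F → (674 − 32) × 5/9 = 356.67 °C = 629.82 K.
T_C = 57 °F → (57 − 32) × 5/9 = 13.89 °C = 287.04 K.
Equal efficiencies require 1 − T_m/T_H = 1 − T_C/T_m, i.e. T_m/T_H = T_C/T_m, so T_m = √(T_H·T_C) = √(629.82 × 287.04) = 425.2 K.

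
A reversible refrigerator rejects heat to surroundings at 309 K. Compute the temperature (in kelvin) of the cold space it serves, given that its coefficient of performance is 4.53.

COP_R = T_C/(T_H − T_C) ⇒ T_C = T_H·COP_R/(1 + COP_R) = 309.00 × 4.53/(1 + 4.53) = 253 K.

T_C ≈ 253 K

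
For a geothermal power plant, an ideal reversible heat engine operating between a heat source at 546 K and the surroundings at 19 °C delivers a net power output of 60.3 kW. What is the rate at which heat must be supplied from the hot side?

Q̇_H ≈ 129.7 kW

T_C = 19 °C → 19 + 273.15 = 292.15 K.
The Carnot efficiency is η = 1 − T_C/T_H = 1 − 292.15/546.00 = 0.4649.
Q_H = W/η = 60.3/0.4649 = 129.7 kW.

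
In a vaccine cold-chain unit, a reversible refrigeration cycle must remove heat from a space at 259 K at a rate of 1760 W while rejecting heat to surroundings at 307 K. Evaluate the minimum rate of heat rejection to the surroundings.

For a reversible cycle Q_H/Q_C = T_H/T_C, so Q_H = Q_C·T_H/T_C = 1760 × 307.00/259.00 = 2086 W.

Q̇_H ≈ 2086 W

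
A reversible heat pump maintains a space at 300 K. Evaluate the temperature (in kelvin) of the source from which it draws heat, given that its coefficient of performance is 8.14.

T_C ≈ 263 K

COP_HP = T_H/(T_H − T_C) ⇒ T_C = T_H·(COP_HP − 1)/COP_HP = 300.00 × (8.14 − 1)/8.14 = 263 K.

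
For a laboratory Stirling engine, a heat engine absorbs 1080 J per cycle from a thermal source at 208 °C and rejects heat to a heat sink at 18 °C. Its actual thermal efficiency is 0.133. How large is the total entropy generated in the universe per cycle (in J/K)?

ΔS_univ ≈ 0.9715 J/K

T_H = 208 °C → 208 + 273.15 = 481.15 K.
T_C = 18 °C → 18 + 273.15 = 291.15 K.
W = η·Q_H = 0.133 × 1080 = 143.6 J, so Q_C = Q_H − W = 936.4 J.
Reservoir entropy changes: ΔS_H = −Q_H/T_H = −1080/481.15 = -2.245 J/K and ΔS_C = +Q_C/T_C = 936.4/291.15 = 3.216 J/K.
ΔS_univ = −Q_H/T_H + Q_C/T_C = 0.9715 J/K (> 0, since η = 0.133 < η_Carnot = 0.395).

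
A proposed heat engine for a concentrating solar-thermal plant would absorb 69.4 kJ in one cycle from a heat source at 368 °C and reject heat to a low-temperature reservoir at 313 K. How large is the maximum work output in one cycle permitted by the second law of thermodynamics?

T_H = 368 °C → 368 + 273.15 = 641.15 K.
The second-law ceiling is the Carnot efficiency, η_max = 1 − T_C/T_H = 1 − 313.00/641.15 = 0.5118.
W_max = η_max · Q_H = 0.5118 × 69.4 = 35.52 kJ.

W_max ≈ 35.52 kJ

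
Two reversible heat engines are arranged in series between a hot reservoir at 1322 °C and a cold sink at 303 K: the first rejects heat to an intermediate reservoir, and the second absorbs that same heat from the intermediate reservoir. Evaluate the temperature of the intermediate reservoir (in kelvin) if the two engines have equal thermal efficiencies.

T_m ≈ 695 K

T_H = 1322 °C → 1322 + 273.15 = 1595.15 K.
Equal efficiencies require 1 − T_m/T_H = 1 − T_C/T_m, i.e. T_m/T_H = T_C/T_m, so T_m = √(T_H·T_C) = √(1595.15 × 303.00) = 695 K.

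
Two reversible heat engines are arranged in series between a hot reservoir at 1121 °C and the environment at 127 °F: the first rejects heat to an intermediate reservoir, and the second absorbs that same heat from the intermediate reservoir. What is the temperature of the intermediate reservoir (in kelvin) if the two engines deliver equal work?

T_m ≈ 860 K

T_H = 1121 °C → 1121 + 273.15 = 1394.15 K.
T_C = 127 °F → (127 − 32) × 5/9 = 52.78 °C = 325.93 K.
For reversible stages Q_m = Q_H·(T_m/T_H). Setting W₁ = Q_H(1 − T_m/T_H) equal to W₂ = Q_m(1 − T_C/T_m) = Q_H·(T_m − T_C)/T_H gives T_H − T_m = T_m − T_C, so T_m = (T_H + T_C)/2 = (1394.15 + 325.93)/2 = 860 K.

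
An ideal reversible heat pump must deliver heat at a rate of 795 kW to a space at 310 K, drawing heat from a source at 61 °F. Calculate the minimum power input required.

T_C = 61 °F → (61 − 32) × 5/9 = 16.11 °C = 289.26 K.
For a reversible heat pump, COP_HP = T_H/(T_H − T_C) = 310.00/20.74 = 14.9478.
W = Q_H/COP_HP = 795/14.9478 = 53.2 kW.

Ẇ_in ≈ 53.2 kW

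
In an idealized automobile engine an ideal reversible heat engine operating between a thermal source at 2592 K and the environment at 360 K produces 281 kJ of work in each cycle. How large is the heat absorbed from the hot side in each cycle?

Q_H ≈ 326 kJ

The Carnot efficiency is η = 1 − T_C/T_H = 1 − 360.00/2592.00 = 0.8611.
Q_H = W/η = 281/0.8611 = 326 kJ.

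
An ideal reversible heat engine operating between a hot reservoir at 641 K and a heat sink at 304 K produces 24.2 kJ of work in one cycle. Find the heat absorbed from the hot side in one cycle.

Q_H ≈ 46.0 kJ

η_rev = 1 − T_C/T_H = 1 − 304.00/641.00 = 0.5257.
Q_H = W/η = 24.2/0.5257 = 46.0 kJ.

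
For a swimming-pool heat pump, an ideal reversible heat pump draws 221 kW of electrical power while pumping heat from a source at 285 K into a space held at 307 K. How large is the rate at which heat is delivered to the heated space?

Q̇_H ≈ 3084 kW

The Carnot heat-pump COP is COP_HP = T_H/(T_H − T_C) = 307.00/22.00 = 13.9545.
Q_H = COP_HP · W = 13.9545 × 221 = 3084 kW.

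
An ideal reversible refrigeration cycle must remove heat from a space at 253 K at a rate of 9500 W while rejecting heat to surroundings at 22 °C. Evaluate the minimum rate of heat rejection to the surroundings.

T_H = 22 °C → 22 + 273.15 = 295.15 K.
For a reversible cycle Q_H/Q_C = T_H/T_C, so Q_H = Q_C·T_H/T_C = 9500 × 295.15/253.00 = 11100 W.

Q̇_H ≈ 11100 W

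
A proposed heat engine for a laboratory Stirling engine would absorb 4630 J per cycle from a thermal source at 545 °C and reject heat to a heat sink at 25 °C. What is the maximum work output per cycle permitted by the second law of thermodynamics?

W_max ≈ 2940 J

T_H = 545 °C → 545 + 273.15 = 818.15 K.
T_C = 25 °C → 25 + 273.15 = 298.15 K.
No engine can exceed the Carnot limit: η_max = 1 − T_C/T_H = 1 − 298.15/818.15 = 0.6356.
W_max = η_max · Q_H = 0.6356 × 4630 = 2940 J.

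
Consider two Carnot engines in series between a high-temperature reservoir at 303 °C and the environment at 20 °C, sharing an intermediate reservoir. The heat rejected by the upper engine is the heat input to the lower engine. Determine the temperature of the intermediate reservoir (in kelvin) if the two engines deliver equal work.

T_H = 303 °C → 303 + 273.15 = 576.15 K.
T_C = 20 °C → 20 + 273.15 = 293.15 K.
For reversible stages Q_m = Q_H·(T_m/T_H). Setting W₁ = Q_H(1 − T_m/T_H) equal to W₂ = Q_m(1 − T_C/T_m) = Q_H·(T_m − T_C)/T_H gives T_H − T_m = T_m − T_C, so T_m = (T_H + T_C)/2 = (576.15 + 293.15)/2 = 434.6 K.

T_m ≈ 434.6 K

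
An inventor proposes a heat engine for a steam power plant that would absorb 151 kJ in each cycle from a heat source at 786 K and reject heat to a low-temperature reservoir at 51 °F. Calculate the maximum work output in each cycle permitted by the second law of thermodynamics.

T_C = 51 °F → (51 − 32) × 5/9 = 10.56 °C = 283.71 K.
No engine can exceed the Carnot limit: η_max = 1 − T_C/T_H = 1 − 283.71/786.00 = 0.6391.
W_max = η_max · Q_H = 0.6391 × 151 = 96.5 kJ.

W_max ≈ 96.5 kJ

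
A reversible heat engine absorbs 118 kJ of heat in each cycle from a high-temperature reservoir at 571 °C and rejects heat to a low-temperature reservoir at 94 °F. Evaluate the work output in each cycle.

T_H = 571 °C → 571 + 273.15 = 844.15 K.
T_C = 94 °F → (94 − 32) × 5/9 = 34.44 °C = 307.59 K.
Since the cycle is reversible, η = 1 − T_C/T_H = 1 − 307.59/844.15 = 0.6356.
W = η·Q_H = 0.6356 × 118 = 75.00 kJ.

W ≈ 75.00 kJ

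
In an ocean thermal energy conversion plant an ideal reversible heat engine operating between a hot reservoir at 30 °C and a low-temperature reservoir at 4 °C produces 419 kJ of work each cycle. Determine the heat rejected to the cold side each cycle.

T_H = 30 °C → 30 + 273.15 = 303.15 K.
T_C = 4 °C → 4 + 273.15 = 277.15 K.
For a reversible engine, η = 1 − T_C/T_H = 1 − 277.15/303.15 = 0.0858.
Since Q_C/Q_H = T_C/T_H and Q_H = W/η, Q_C = W·T_C/(T_H − T_C) = 419 × 277.15/26.00 = 4466 kJ.

Q_C ≈ 4466 kJ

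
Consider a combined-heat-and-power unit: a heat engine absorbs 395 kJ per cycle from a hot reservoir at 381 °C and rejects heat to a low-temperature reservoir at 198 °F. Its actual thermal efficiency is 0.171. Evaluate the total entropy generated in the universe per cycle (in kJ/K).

T_H = 381 °C → 381 + 273.15 = 654.15 K.
T_C = 198 °F → (198 − 32) × 5/9 = 92.22 °C = 365.37 K.
W = η·Q_H = 0.171 × 395 = 67.55 kJ, so Q_C = Q_H − W = 327.5 kJ.
The hot reservoir loses entropy Q_H/T_H = 395/654.15 = 0.6038 kJ/K; the cold reservoir gains Q_C/T_C = 327.5/365.37 = 0.8962 kJ/K.
ΔS_univ = −Q_H/T_H + Q_C/T_C = 0.292 kJ/K (> 0, since η = 0.171 < η_Carnot = 0.441).

ΔS_univ ≈ 0.292 kJ/K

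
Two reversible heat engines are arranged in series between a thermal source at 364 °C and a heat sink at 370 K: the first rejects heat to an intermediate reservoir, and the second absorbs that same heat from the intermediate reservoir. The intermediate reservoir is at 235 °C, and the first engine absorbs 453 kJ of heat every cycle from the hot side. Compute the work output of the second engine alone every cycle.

T_H = 364 °C → 364 + 273.15 = 637.15 K.
T_m = 235 °C → 235 + 273.15 = 508.15 K.
Heat entering the second stage: Q_m = Q_H·(T_m/T_H) = 453 × 508.15/637.15 = 361 kJ.
Second-stage efficiency η₂ = 1 − T_C/T_m = 1 − 370.00/508.15 = 0.2719, so W₂ = η₂·Q_m = 98.2 kJ.

W₂ ≈ 98.2 kJ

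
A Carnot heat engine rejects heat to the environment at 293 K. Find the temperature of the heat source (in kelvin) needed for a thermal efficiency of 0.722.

T_H ≈ 1050 K

From η = 1 − T_C/T_H, solving for T_H gives T_H = T_C/(1 − η) = 293.00/(1 − 0.722) = 1050 K.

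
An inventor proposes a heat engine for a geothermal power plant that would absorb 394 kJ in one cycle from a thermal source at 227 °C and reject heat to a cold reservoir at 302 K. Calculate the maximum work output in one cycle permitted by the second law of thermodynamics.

W_max ≈ 156 kJ

T_H = 227 °C → 227 + 273.15 = 500.15 K.
The upper bound on efficiency is η_max = 1 − T_C/T_H = 1 − 302.00/500.15 = 0.3962.
W_max = η_max · Q_H = 0.3962 × 394 = 156 kJ.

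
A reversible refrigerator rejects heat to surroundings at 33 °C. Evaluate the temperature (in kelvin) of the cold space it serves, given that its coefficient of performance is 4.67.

T_C ≈ 252 K

T_H = 33 °C → 33 + 273.15 = 306.15 K.
COP_R = T_C/(T_H − T_C) ⇒ T_C = T_H·COP_R/(1 + COP_R) = 306.15 × 4.67/(1 + 4.67) = 252 K.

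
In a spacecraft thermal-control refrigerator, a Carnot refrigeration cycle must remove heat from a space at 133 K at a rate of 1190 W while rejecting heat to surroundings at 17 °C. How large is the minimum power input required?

Ẇ_in ≈ 1410 W

T_H = 17 °C → 17 + 273.15 = 290.15 K.
For a reversible refrigerator, COP_R = T_C/(T_H − T_C) = 133.00/157.15 = 0.8463.
W = Q_C/COP_R = 1190/0.8463 = 1410 W.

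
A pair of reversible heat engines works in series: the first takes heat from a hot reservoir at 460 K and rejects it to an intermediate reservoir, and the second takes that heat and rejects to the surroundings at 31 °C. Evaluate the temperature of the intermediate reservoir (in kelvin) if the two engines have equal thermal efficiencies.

T_m ≈ 374 K

T_C = 31 °C → 31 + 273.15 = 304.15 K.
Equal efficiencies require 1 − T_m/T_H = 1 − T_C/T_m, i.e. T_m/T_H = T_C/T_m, so T_m = √(T_H·T_C) = √(460.00 × 304.15) = 374 K.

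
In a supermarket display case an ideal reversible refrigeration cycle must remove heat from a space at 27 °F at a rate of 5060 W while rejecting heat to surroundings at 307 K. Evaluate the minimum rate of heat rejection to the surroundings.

T_C = 27 °F → (27 − 32) × 5/9 = -2.78 °C = 270.37 K.
For a reversible cycle Q_H/Q_C = T_H/T_C, so Q_H = Q_C·T_H/T_C = 5060 × 307.00/270.37 = 5745 W.

Q̇_H ≈ 5745 W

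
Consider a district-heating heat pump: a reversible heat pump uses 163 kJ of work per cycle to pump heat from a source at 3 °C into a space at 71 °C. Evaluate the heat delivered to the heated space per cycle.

Q_H ≈ 824.9 kJ

T_H = 71 °C → 71 + 273.15 = 344.15 K.
T_C = 3 °C → 3 + 273.15 = 276.15 K.
Reversible heating COP: COP_HP = T_H/(T_H − T_C) = 344.15/68.00 = 5.0610.
Q_H = COP_HP · W = 5.0610 × 163 = 824.9 kJ.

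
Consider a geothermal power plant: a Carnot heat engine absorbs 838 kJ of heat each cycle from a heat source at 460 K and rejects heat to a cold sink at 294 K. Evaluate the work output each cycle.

Carnot efficiency: η = 1 − T_C/T_H = 1 − 294.00/460.00 = 0.3609.
W = η·Q_H = 0.3609 × 838 = 302 kJ.

W ≈ 302 kJ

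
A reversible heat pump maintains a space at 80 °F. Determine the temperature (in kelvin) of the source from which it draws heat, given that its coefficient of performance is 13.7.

T_C ≈ 278 K

T_H = 80 °F → (80 − 32) × 5/9 = 26.67 °C = 299.82 K.
COP_HP = T_H/(T_H − T_C) ⇒ T_C = T_H·(COP_HP − 1)/COP_HP = 299.82 × (13.7 − 1)/13.7 = 278 K.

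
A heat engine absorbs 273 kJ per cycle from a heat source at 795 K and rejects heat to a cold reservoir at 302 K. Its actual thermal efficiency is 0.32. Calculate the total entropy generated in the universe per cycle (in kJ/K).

ΔS_univ ≈ 0.271 kJ/K

W = η·Q_H = 0.32 × 273 = 87.36 kJ, so Q_C = Q_H − W = 185.6 kJ.
Reservoir entropy changes: ΔS_H = −Q_H/T_H = −273/795.00 = -0.3434 kJ/K and ΔS_C = +Q_C/T_C = 185.6/302.00 = 0.6147 kJ/K.
ΔS_univ = −Q_H/T_H + Q_C/T_C = 0.271 kJ/K (> 0, since η = 0.32 < η_Carnot = 0.620).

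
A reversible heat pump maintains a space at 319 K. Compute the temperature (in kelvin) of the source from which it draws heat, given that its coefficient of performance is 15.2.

T_C ≈ 298 K

COP_HP = T_H/(T_H − T_C) ⇒ T_C = T_H·(COP_HP − 1)/COP_HP = 319.00 × (15.2 − 1)/15.2 = 298 K.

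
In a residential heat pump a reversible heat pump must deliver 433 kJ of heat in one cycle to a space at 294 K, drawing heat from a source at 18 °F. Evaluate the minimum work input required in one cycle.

T_C = 18 °F → (18 − 32) × 5/9 = -7.78 °C = 265.37 K.
For a reversible heat pump, COP_HP = T_H/(T_H − T_C) = 294.00/28.63 = 10.2697.
W = Q_H/COP_HP = 433/10.2697 = 42.2 kJ.

W_in ≈ 42.2 kJ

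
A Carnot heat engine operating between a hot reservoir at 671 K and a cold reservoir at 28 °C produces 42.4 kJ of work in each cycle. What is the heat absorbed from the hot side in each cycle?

Q_H ≈ 76.9 kJ

T_C = 28 °C → 28 + 273.15 = 301.15 K.
η_rev = 1 − T_C/T_H = 1 − 301.15/671.00 = 0.5512.
Q_H = W/η = 42.4/0.5512 = 76.9 kJ.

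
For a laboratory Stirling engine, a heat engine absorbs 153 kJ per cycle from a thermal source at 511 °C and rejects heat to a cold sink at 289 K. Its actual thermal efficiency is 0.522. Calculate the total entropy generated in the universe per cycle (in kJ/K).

T_H = 511 °C → 511 + 273.15 = 784.15 K.
W = η·Q_H = 0.522 × 153 = 79.87 kJ, so Q_C = Q_H − W = 73.13 kJ.
Reservoir entropy changes: ΔS_H = −Q_H/T_H = −153/784.15 = -0.1951 kJ/K and ΔS_C = +Q_C/T_C = 73.13/289.00 = 0.2531 kJ/K.
ΔS_univ = −Q_H/T_H + Q_C/T_C = 0.05794 kJ/K (> 0, since η = 0.522 < η_Carnot = 0.631).

ΔS_univ ≈ 0.05794 kJ/K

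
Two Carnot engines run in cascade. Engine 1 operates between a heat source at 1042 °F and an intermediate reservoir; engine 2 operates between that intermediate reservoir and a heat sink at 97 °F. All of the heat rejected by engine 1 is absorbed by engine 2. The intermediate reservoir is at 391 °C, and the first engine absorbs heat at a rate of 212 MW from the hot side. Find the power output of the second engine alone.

T_H = 1042 °F → (1042 − 32) × 5/9 = 561.11 °C = 834.26 K.
T_C = 97 °F → (97 − 32) × 5/9 = 36.11 °C = 309.26 K.
T_m = 391 °C → 391 + 273.15 = 664.15 K.
Heat entering the second stage: Q_m = Q_H·(T_m/T_H) = 212 × 664.15/834.26 = 169 MW.
Second-stage efficiency η₂ = 1 − T_C/T_m = 1 − 309.26/664.15 = 0.5344, so W₂ = η₂·Q_m = 90.2 MW.

Ẇ₂ ≈ 90.2 MW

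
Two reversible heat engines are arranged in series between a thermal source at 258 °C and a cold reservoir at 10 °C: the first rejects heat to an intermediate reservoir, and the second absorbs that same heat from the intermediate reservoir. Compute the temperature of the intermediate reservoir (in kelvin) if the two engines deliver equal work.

T_m ≈ 407 K

T_H = 258 °C → 258 + 273.15 = 531.15 K.
T_C = 10 °C → 10 + 273.15 = 283.15 K.
For reversible stages Q_m = Q_H·(T_m/T_H). Setting W₁ = Q_H(1 − T_m/T_H) equal to W₂ = Q_m(1 − T_C/T_m) = Q_H·(T_m − T_C)/T_H gives T_H − T_m = T_m − T_C, so T_m = (T_H + T_C)/2 = (531.15 + 283.15)/2 = 407 K.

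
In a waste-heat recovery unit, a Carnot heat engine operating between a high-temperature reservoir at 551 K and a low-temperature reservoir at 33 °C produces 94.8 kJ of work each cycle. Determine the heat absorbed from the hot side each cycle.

T_C = 33 °C → 33 + 273.15 = 306.15 K.
The Carnot efficiency is η = 1 − T_C/T_H = 1 − 306.15/551.00 = 0.4444.
Q_H = W/η = 94.8/0.4444 = 213 kJ.

Q_H ≈ 213 kJ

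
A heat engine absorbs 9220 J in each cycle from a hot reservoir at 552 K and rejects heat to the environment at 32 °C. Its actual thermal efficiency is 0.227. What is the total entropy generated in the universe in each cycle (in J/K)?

T_C = 32 °C → 32 + 273.15 = 305.15 K.
W = η·Q_H = 0.227 × 9220 = 2093 J, so Q_C = Q_H − W = 7127 J.
Reservoir entropy changes: ΔS_H = −Q_H/T_H = −9220/552.00 = -16.70 J/K and ΔS_C = +Q_C/T_C = 7127/305.15 = 23.36 J/K.
ΔS_univ = −Q_H/T_H + Q_C/T_C = 6.653 J/K (> 0, since η = 0.227 < η_Carnot = 0.447).

ΔS_univ ≈ 6.653 J/K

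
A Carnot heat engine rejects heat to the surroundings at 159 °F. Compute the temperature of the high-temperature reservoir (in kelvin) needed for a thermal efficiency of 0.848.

T_C = 159 °F → (159 − 32) × 5/9 = 70.56 °C = 343.71 K.
From η = 1 − T_C/T_H, solving for T_H gives T_H = T_C/(1 − η) = 343.71/(1 − 0.848) = 2261 K.

T_H ≈ 2261 K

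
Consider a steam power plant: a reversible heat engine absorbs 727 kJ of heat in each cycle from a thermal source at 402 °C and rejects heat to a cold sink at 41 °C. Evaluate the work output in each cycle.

W ≈ 388.7 kJ

T_H = 402 °C → 402 + 273.15 = 675.15 K.
T_C = 41 °C → 41 + 273.15 = 314.15 K.
η_rev = 1 − T_C/T_H = 1 − 314.15/675.15 = 0.5347.
W = η·Q_H = 0.5347 × 727 = 388.7 kJ.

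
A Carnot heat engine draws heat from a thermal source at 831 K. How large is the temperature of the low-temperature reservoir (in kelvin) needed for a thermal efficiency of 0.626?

From η = 1 − T_C/T_H, T_C = T_H·(1 − η) = 831.00 × (1 − 0.626) = 311 K.

T_C ≈ 311 K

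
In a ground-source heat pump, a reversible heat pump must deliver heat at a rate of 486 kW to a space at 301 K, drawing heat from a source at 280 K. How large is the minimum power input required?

The Carnot heat-pump COP is COP_HP = T_H/(T_H − T_C) = 301.00/21.00 = 14.3333.
W = Q_H/COP_HP = 486/14.3333 = 33.91 kW.

Ẇ_in ≈ 33.91 kW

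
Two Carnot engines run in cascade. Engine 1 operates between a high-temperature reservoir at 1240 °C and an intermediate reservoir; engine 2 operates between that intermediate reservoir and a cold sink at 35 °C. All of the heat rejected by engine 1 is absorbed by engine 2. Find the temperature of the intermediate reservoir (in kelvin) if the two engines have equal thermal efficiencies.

T_m ≈ 683 K

T_H = 1240 °C → 1240 + 273.15 = 1513.15 K.
T_C = 35 °C → 35 + 273.15 = 308.15 K.
Equal efficiencies require 1 − T_m/T_H = 1 − T_C/T_m, i.e. T_m/T_H = T_C/T_m, so T_m = √(T_H·T_C) = √(1513.15 × 308.15) = 683 K.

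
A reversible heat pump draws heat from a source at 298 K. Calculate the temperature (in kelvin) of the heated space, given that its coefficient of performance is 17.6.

T_H ≈ 316.0 K

COP_HP = T_H/(T_H − T_C) ⇒ T_H = T_C·COP_HP/(COP_HP − 1) = 298.00 × 17.6/(17.6 − 1) = 316.0 K.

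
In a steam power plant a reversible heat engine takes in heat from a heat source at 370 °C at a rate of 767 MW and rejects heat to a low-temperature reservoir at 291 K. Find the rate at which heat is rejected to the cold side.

T_H = 370 °C → 370 + 273.15 = 643.15 K.
Carnot efficiency: η = 1 − T_C/T_H = 1 − 291.00/643.15 = 0.5475.
For a reversible cycle Q_C/Q_H = T_C/T_H, so Q_C = 767 × 291.00/643.15 = 347 MW.

Q̇_C ≈ 347 MW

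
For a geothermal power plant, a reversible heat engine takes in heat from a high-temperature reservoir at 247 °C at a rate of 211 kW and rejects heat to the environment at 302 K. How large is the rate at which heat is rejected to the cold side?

Q̇_C ≈ 122.5 kW

T_H = 247 °C → 247 + 273.15 = 520.15 K.
For a reversible engine, η = 1 − T_C/T_H = 1 − 302.00/520.15 = 0.4194.
For a reversible cycle Q_C/Q_H = T_C/T_H, so Q_C = 211 × 302.00/520.15 = 122.5 kW.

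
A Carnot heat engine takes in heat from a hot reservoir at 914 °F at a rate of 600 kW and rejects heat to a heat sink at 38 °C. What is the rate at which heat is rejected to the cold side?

Q̇_C ≈ 244.6 kW

T_H = 914 °F → (914 − 32) × 5/9 = 490.00 °C = 763.15 K.
T_C = 38 °C → 38 + 273.15 = 311.15 K.
The Carnot efficiency is η = 1 − T_C/T_H = 1 − 311.15/763.15 = 0.5923.
For a reversible cycle Q_C/Q_H = T_C/T_H, so Q_C = 600 × 311.15/763.15 = 244.6 kW.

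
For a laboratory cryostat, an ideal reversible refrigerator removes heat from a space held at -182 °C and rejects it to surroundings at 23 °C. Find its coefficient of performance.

T_H = 23 °C → 23 + 273.15 = 296.15 K.
T_C = -182 °C → -182 + 273.15 = 91.15 K.
The reversible coefficient of performance is COP_R = T_C/(T_H − T_C) = 91.15/(296.15 − 91.15) = 0.445.

COP_R ≈ 0.445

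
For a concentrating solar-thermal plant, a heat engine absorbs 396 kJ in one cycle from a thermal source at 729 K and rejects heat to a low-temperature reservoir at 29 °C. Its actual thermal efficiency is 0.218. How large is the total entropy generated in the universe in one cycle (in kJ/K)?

T_C = 29 °C → 29 + 273.15 = 302.15 K.
W = η·Q_H = 0.218 × 396 = 86.33 kJ, so Q_C = Q_H − W = 309.7 kJ.
Reservoir entropy changes: ΔS_H = −Q_H/T_H = −396/729.00 = -0.5432 kJ/K and ΔS_C = +Q_C/T_C = 309.7/302.15 = 1.025 kJ/K.
ΔS_univ = −Q_H/T_H + Q_C/T_C = 0.482 kJ/K (> 0, since η = 0.218 < η_Carnot = 0.586).

ΔS_univ ≈ 0.482 kJ/K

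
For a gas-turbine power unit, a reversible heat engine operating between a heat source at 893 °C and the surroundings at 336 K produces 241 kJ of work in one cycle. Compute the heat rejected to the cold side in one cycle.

T_H = 893 °C → 893 + 273.15 = 1166.15 K.
Carnot efficiency: η = 1 − T_C/T_H = 1 − 336.00/1166.15 = 0.7119.
Since Q_C/Q_H = T_C/T_H and Q_H = W/η, Q_C = W·T_C/(T_H − T_C) = 241 × 336.00/830.15 = 97.5 kJ.

Q_C ≈ 97.5 kJ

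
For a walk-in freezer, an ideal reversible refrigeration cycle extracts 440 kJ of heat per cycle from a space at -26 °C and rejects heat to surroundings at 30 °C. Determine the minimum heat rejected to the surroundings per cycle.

T_H = 30 °C → 30 + 273.15 = 303.15 K.
T_C = -26 °C → -26 + 273.15 = 247.15 K.
For a reversible cycle Q_H/Q_C = T_H/T_C, so Q_H = Q_C·T_H/T_C = 440 × 303.15/247.15 = 540 kJ.

Q_H ≈ 540 kJ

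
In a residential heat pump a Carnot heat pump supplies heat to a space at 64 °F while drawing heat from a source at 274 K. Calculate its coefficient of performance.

T_H = 64 °F → (64 − 32) × 5/9 = 17.78 °C = 290.93 K.
COP_HP = T_H/(T_H − T_C) = 290.93/(290.93 − 274.00) = 17.19.

COP_HP ≈ 17.19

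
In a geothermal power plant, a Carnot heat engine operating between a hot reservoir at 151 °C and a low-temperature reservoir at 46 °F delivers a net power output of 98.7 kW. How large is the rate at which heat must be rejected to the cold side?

Q̇_C ≈ 194 kW

T_H = 151 °C → 151 + 273.15 = 424.15 K.
T_C = 46 °F → (46 − 32) × 5/9 = 7.78 °C = 280.93 K.
Carnot efficiency: η = 1 − T_C/T_H = 1 − 280.93/424.15 = 0.3377.
Since Q_C/Q_H = T_C/T_H and Q_H = W/η, Q_C = W·T_C/(T_H − T_C) = 98.7 × 280.93/143.22 = 194 kW.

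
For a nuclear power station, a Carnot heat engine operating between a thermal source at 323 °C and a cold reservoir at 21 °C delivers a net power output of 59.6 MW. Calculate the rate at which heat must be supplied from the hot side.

T_H = 323 °C → 323 + 273.15 = 596.15 K.
T_C = 21 °C → 21 + 273.15 = 294.15 K.
η_rev = 1 − T_C/T_H = 1 − 294.15/596.15 = 0.5066.
Q_H = W/η = 59.6/0.5066 = 118 MW.

Q̇_H ≈ 118 MW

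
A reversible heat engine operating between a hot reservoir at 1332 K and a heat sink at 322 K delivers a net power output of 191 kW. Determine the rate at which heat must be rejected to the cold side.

η_rev = 1 − T_C/T_H = 1 − 322.00/1332.00 = 0.7583.
Since Q_C/Q_H = T_C/T_H and Q_H = W/η, Q_C = W·T_C/(T_H − T_C) = 191 × 322.00/1010.00 = 60.9 kW.

Q̇_C ≈ 60.9 kW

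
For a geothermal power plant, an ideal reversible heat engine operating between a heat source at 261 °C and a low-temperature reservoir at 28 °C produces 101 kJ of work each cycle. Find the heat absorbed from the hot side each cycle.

T_H = 261 °C → 261 + 273.15 = 534.15 K.
T_C = 28 °C → 28 + 273.15 = 301.15 K.
Since the cycle is reversible, η = 1 − T_C/T_H = 1 − 301.15/534.15 = 0.4362.
Q_H = W/η = 101/0.4362 = 232 kJ.

Q_H ≈ 232 kJ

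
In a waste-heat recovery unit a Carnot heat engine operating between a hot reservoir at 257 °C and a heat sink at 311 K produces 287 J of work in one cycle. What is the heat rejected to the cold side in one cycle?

Q_C ≈ 407.3 J

T_H = 257 °C → 257 + 273.15 = 530.15 K.
Carnot efficiency: η = 1 − T_C/T_H = 1 − 311.00/530.15 = 0.4134.
Since Q_C/Q_H = T_C/T_H and Q_H = W/η, Q_C = W·T_C/(T_H − T_C) = 287 × 311.00/219.15 = 407.3 J.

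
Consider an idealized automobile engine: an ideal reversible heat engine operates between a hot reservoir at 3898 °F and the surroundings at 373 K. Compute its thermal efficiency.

T_H = 3898 °F → (3898 − 32) × 5/9 = 2147.78 °C = 2420.93 K.
η_rev = 1 − T_C/T_H = 1 − 373.00/2420.93 = 0.846.

η ≈ 0.846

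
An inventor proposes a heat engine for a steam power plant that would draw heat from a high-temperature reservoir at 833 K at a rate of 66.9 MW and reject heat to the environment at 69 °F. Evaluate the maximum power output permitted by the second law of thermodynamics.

T_C = 69 °F → (69 − 32) × 5/9 = 20.56 °C = 293.71 K.
By the Carnot theorem, η_max = 1 − T_C/T_H = 1 − 293.71/833.00 = 0.6474.
W_max = η_max · Q_H = 0.6474 × 66.9 = 43.3 MW.

Ẇ_max ≈ 43.3 MW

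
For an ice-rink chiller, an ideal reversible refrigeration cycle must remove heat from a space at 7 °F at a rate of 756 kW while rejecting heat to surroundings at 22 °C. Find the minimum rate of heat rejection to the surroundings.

T_H = 22 °C → 22 + 273.15 = 295.15 K.
T_C = 7 °F → (7 − 32) × 5/9 = -13.89 °C = 259.26 K.
For a reversible cycle Q_H/Q_C = T_H/T_C, so Q_H = Q_C·T_H/T_C = 756 × 295.15/259.26 = 860.7 kW.

Q̇_H ≈ 860.7 kW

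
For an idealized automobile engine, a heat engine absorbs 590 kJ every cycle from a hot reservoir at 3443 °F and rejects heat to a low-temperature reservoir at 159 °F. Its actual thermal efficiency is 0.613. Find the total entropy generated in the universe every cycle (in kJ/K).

ΔS_univ ≈ 0.392 kJ/K

T_H = 3443 °F → (3443 − 32) × 5/9 = 1895.00 °C = 2168.15 K.
T_C = 159 °F → (159 − 32) × 5/9 = 70.56 °C = 343.71 K.
W = η·Q_H = 0.613 × 590 = 361.7 kJ, so Q_C = Q_H − W = 228.3 kJ.
Entropy balance on the reservoirs: −Q_H/T_H = -0.2721 kJ/K, +Q_C/T_C = 0.6643 kJ/K.
ΔS_univ = −Q_H/T_H + Q_C/T_C = 0.392 kJ/K (> 0, since η = 0.613 < η_Carnot = 0.841).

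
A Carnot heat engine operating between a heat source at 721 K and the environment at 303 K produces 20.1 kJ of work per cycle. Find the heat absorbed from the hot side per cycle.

Q_H ≈ 34.7 kJ

Since the cycle is reversible, η = 1 − T_C/T_H = 1 − 303.00/721.00 = 0.5798.
Q_H = W/η = 20.1/0.5798 = 34.7 kJ.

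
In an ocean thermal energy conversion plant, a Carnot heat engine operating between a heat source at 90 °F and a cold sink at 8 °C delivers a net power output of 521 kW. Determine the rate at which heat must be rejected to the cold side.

T_H = 90 °F → (90 − 32) × 5/9 = 32.22 °C = 305.37 K.
T_C = 8 °C → 8 + 273.15 = 281.15 K.
Carnot efficiency: η = 1 − T_C/T_H = 1 − 281.15/305.37 = 0.0793.
Since Q_C/Q_H = T_C/T_H and Q_H = W/η, Q_C = W·T_C/(T_H − T_C) = 521 × 281.15/24.22 = 6047 kW.

Q̇_C ≈ 6047 kW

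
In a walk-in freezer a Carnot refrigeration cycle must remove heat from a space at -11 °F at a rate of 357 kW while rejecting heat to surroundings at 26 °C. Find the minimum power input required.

T_H = 26 °C → 26 + 273.15 = 299.15 K.
T_C = -11 °F → (-11 − 32) × 5/9 = -23.89 °C = 249.26 K.
For a reversible refrigerator, COP_R = T_C/(T_H − T_C) = 249.26/49.89 = 4.9963.
W = Q_C/COP_R = 357/4.9963 = 71.45 kW.

Ẇ_in ≈ 71.45 kW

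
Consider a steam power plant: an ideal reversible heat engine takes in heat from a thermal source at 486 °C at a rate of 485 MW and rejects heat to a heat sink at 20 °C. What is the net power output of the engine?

Ẇ ≈ 298 MW

T_H = 486 °C → 486 + 273.15 = 759.15 K.
T_C = 20 °C → 20 + 273.15 = 293.15 K.
The Carnot efficiency is η = 1 − T_C/T_H = 1 − 293.15/759.15 = 0.6138.
W = η·Q_H = 0.6138 × 485 = 298 MW.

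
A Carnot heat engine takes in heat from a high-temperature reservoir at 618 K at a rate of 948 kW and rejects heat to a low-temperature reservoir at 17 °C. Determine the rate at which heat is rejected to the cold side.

Q̇_C ≈ 445 kW

T_C = 17 °C → 17 + 273.15 = 290.15 K.
Carnot efficiency: η = 1 − T_C/T_H = 1 − 290.15/618.00 = 0.5305.
For a reversible cycle Q_C/Q_H = T_C/T_H, so Q_C = 948 × 290.15/618.00 = 445 kW.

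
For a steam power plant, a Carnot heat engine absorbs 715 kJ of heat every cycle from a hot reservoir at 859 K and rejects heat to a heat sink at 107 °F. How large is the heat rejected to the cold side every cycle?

T_C = 107 °F → (107 − 32) × 5/9 = 41.67 °C = 314.82 K.
Since the cycle is reversible, η = 1 − T_C/T_H = 1 − 314.82/859.00 = 0.6335.
For a reversible cycle Q_C/Q_H = T_C/T_H, so Q_C = 715 × 314.82/859.00 = 262.0 kJ.

Q_C ≈ 262.0 kJ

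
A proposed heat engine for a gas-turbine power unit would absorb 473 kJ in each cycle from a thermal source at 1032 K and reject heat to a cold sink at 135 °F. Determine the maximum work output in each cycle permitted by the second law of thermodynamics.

W_max ≈ 321.6 kJ

T_C = 135 °F → (135 − 32) × 5/9 = 57.22 °C = 330.37 K.
The second-law ceiling is the Carnot efficiency, η_max = 1 − T_C/T_H = 1 − 330.37/1032.00 = 0.6799.
W_max = η_max · Q_H = 0.6799 × 473 = 321.6 kJ.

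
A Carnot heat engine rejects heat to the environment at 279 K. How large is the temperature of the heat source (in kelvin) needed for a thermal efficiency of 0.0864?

T_H ≈ 305 K

From η = 1 − T_C/T_H, solving for T_H gives T_H = T_C/(1 − η) = 279.00/(1 − 0.0864) = 305 K.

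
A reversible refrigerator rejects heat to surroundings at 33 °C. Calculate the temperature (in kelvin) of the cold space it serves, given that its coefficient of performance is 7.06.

T_H = 33 °C → 33 + 273.15 = 306.15 K.
COP_R = T_C/(T_H − T_C) ⇒ T_C = T_H·COP_R/(1 + COP_R) = 306.15 × 7.06/(1 + 7.06) = 268.2 K.

T_C ≈ 268.2 K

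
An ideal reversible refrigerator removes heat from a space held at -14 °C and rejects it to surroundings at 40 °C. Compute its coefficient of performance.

COP_R ≈ 4.80

T_H = 40 °C → 40 + 273.15 = 313.15 K.
T_C = -14 °C → -14 + 273.15 = 259.15 K.
Carnot COP: COP_R = T_C/(T_H − T_C) = 259.15/(313.15 − 259.15) = 4.80.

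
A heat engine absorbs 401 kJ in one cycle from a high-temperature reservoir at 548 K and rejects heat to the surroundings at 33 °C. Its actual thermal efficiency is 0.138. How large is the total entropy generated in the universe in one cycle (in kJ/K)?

ΔS_univ ≈ 0.3973 kJ/K

T_C = 33 °C → 33 + 273.15 = 306.15 K.
W = η·Q_H = 0.138 × 401 = 55.34 kJ, so Q_C = Q_H − W = 345.7 kJ.
Reservoir entropy changes: ΔS_H = −Q_H/T_H = −401/548.00 = -0.7318 kJ/K and ΔS_C = +Q_C/T_C = 345.7/306.15 = 1.129 kJ/K.
ΔS_univ = −Q_H/T_H + Q_C/T_C = 0.3973 kJ/K (> 0, since η = 0.138 < η_Carnot = 0.441).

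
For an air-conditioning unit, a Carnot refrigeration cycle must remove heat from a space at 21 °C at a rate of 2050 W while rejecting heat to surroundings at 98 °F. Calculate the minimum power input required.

T_H = 98 °F → (98 − 32) × 5/9 = 36.67 °C = 309.82 K.
T_C = 21 °C → 21 + 273.15 = 294.15 K.
Carnot COP: COP_R = T_C/(T_H − T_C) = 294.15/15.67 = 18.7755.
W = Q_C/COP_R = 2050/18.7755 = 109 W.

Ẇ_in ≈ 109 W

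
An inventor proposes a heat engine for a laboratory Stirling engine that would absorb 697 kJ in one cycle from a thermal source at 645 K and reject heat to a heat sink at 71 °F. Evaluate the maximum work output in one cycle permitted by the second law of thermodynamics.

W_max ≈ 378 kJ

T_C = 71 °F → (71 − 32) × 5/9 = 21.67 °C = 294.82 K.
The second-law ceiling is the Carnot efficiency, η_max = 1 − T_C/T_H = 1 − 294.82/645.00 = 0.5429.
W_max = η_max · Q_H = 0.5429 × 697 = 378 kJ.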